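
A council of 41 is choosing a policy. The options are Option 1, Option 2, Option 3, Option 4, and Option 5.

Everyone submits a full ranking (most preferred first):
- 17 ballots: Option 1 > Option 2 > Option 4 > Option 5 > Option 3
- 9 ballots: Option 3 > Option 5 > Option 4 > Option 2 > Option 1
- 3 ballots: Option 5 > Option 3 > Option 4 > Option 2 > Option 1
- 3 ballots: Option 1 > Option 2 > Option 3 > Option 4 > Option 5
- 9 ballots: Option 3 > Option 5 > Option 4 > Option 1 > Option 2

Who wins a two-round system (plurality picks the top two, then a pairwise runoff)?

Option 3

Round 1 first-place votes: Option 1 20, Option 2 0, Option 3 18, Option 4 0, Option 5 3. Option 1 and Option 3 advance.
Runoff: Option 1 is ranked above Option 3 on 20 ballots, Option 3 above Option 1 on 21.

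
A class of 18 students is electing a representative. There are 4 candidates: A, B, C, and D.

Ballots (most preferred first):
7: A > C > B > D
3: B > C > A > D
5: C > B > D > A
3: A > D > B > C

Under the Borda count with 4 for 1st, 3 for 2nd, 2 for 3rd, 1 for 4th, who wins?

C

A: 7×4 + 3×2 + 5×1 + 3×4 = 51
B: 7×2 + 3×4 + 5×3 + 3×2 = 47
C: 7×3 + 3×3 + 5×4 + 3×1 = 53
D: 7×1 + 3×1 + 5×2 + 3×3 = 29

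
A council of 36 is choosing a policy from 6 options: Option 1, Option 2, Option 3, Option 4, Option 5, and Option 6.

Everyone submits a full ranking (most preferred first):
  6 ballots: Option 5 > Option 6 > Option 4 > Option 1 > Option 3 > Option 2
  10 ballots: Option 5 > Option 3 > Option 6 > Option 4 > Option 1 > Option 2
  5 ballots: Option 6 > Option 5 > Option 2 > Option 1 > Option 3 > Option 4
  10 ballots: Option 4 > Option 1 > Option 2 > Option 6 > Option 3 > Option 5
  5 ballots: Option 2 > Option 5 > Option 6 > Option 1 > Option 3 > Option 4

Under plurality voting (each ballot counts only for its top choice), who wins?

Option 5

First-place votes: Option 1 0, Option 2 5, Option 3 0, Option 4 10, Option 5 16, Option 6 5.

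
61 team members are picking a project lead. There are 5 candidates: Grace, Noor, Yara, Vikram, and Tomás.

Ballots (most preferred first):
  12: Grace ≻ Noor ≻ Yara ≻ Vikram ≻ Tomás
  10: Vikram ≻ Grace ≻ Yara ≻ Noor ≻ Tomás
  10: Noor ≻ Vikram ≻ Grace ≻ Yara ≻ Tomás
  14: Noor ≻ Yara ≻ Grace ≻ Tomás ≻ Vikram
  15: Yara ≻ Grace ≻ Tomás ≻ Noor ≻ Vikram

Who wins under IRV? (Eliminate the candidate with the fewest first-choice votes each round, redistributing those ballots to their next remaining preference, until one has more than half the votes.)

Round 1: Grace 12, Noor 24, Yara 15, Vikram 10, Tomás 0. Tomás eliminated.
Round 2: Grace 12, Noor 24, Yara 15, Vikram 10. Vikram eliminated.
Round 3: Grace 22, Noor 24, Yara 15. Yara eliminated.
Round 4: Grace 37, Noor 24. Grace has a majority (≥31).

Grace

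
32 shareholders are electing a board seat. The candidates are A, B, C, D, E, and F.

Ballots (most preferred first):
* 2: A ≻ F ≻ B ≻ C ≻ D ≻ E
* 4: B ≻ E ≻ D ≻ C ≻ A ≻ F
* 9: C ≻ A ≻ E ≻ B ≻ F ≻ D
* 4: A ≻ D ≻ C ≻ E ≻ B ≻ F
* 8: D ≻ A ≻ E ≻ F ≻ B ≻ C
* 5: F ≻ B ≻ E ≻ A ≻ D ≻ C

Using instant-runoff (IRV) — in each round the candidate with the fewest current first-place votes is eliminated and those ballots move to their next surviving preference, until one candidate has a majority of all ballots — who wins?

Round 1: A 6, B 4, C 9, D 8, E 0, F 5. E eliminated.
Round 2: A 6, B 4, C 9, D 8, F 5. B eliminated.
Round 3: A 6, C 9, D 12, F 5. F eliminated.
Round 4: A 11, C 9, D 12. C eliminated.
Round 5: A 20, D 12. A has a majority (≥17).

A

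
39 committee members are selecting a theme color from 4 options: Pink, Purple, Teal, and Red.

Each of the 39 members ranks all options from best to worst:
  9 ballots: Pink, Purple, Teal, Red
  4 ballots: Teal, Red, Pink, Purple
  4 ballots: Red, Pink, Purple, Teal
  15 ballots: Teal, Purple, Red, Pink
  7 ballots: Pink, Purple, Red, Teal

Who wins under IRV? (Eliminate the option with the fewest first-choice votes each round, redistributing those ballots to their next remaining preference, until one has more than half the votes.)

Round 1: Pink 16, Purple 0, Teal 19, Red 4. Purple eliminated.
Round 2: Pink 16, Teal 19, Red 4. Red eliminated.
Round 3: Pink 20, Teal 19. Pink has a majority (≥20).

Pink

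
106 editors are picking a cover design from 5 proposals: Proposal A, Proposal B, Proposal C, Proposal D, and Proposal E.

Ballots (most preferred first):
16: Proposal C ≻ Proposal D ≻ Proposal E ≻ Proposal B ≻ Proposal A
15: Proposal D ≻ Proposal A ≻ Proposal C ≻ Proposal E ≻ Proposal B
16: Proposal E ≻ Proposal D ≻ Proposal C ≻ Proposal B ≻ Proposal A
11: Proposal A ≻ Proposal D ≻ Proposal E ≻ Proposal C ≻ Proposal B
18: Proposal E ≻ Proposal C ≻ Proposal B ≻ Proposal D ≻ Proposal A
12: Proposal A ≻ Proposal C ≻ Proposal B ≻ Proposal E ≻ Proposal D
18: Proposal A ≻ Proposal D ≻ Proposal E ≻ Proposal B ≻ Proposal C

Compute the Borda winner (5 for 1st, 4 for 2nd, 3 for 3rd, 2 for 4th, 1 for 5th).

Proposal D

Proposal A: 16×1 + 15×4 + 16×1 + 11×5 + 18×1 + 12×5 + 18×5 = 315
Proposal B: 16×2 + 15×1 + 16×2 + 11×1 + 18×3 + 12×3 + 18×2 = 216
Proposal C: 16×5 + 15×3 + 16×3 + 11×2 + 18×4 + 12×4 + 18×1 = 333
Proposal D: 16×4 + 15×5 + 16×4 + 11×4 + 18×2 + 12×1 + 18×4 = 367
Proposal E: 16×3 + 15×2 + 16×5 + 11×3 + 18×5 + 12×2 + 18×3 = 359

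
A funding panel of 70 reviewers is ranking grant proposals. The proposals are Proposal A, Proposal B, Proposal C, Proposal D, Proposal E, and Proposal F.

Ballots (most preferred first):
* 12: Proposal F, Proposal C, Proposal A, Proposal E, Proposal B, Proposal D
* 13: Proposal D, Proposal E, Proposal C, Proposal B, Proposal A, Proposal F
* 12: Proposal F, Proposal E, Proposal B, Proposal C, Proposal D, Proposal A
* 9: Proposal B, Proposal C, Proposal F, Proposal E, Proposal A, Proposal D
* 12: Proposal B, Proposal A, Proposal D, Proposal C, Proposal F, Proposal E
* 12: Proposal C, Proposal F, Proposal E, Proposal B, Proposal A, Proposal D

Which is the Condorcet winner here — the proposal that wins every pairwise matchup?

Proposal C

Proposal C vs Proposal A: 58–12
Proposal C vs Proposal B: 37–33
Proposal C vs Proposal D: 45–25
Proposal C vs Proposal E: 45–25
Proposal C vs Proposal F: 46–24
Proposal C beats every other proposal.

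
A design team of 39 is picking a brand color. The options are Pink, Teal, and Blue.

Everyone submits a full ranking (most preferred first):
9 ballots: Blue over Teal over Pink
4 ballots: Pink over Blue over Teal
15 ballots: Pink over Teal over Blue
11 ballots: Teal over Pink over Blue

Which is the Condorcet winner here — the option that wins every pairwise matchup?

Teal vs Pink: 20–19
Teal vs Blue: 26–13
Teal beats every other option.

Teal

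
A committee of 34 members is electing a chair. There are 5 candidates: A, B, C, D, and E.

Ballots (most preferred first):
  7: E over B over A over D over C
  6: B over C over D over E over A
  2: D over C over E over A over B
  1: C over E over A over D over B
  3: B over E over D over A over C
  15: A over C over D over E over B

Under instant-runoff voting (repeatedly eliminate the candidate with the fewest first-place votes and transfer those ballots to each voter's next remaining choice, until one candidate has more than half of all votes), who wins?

Round 1: A 15, B 9, C 1, D 2, E 7. C eliminated.
Round 2: A 15, B 9, D 2, E 8. D eliminated.
Round 3: A 15, B 9, E 10. B eliminated.
Round 4: A 15, E 19. E has a majority (≥18).

E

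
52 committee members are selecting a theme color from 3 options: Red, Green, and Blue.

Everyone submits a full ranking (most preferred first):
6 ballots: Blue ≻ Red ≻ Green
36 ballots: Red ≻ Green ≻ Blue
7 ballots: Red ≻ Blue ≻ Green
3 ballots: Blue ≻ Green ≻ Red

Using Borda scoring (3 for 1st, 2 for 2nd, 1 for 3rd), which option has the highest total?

Red

Red: 6×2 + 36×3 + 7×3 + 3×1 = 144
Green: 6×1 + 36×2 + 7×1 + 3×2 = 91
Blue: 6×3 + 36×1 + 7×2 + 3×3 = 77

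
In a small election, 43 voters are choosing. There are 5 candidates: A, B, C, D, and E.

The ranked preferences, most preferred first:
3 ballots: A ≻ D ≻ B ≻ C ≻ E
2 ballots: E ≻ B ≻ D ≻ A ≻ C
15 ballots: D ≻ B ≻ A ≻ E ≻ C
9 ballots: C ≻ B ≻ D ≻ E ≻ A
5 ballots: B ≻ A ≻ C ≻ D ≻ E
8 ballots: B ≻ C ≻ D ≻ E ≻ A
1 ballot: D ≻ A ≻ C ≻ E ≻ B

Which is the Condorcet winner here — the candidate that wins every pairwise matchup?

B

B vs A: 39–4
B vs C: 33–10
B vs D: 24–19
B vs E: 40–3
B beats every other candidate.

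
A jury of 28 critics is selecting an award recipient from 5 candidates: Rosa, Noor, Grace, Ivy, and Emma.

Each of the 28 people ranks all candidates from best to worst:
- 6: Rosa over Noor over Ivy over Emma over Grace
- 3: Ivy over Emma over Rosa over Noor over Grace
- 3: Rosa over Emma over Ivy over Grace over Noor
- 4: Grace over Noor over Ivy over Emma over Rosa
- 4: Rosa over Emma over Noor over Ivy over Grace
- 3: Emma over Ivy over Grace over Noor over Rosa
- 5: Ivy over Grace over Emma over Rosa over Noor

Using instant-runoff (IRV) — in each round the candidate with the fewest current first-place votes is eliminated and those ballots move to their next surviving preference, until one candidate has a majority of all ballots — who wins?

Ivy

Round 1: Rosa 13, Noor 0, Grace 4, Ivy 8, Emma 3. Noor eliminated.
Round 2: Rosa 13, Grace 4, Ivy 8, Emma 3. Emma eliminated.
Round 3: Rosa 13, Grace 4, Ivy 11. Grace eliminated.
Round 4: Rosa 13, Ivy 15. Ivy has a majority (≥15).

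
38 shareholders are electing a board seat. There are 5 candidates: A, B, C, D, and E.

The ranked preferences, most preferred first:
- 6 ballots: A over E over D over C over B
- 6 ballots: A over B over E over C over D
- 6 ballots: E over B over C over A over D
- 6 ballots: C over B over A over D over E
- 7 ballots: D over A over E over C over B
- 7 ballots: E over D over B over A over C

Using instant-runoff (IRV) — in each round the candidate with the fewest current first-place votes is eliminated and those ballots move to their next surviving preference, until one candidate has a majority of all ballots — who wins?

Round 1: A 12, B 0, C 6, D 7, E 13. B eliminated.
Round 2: A 12, C 6, D 7, E 13. C eliminated.
Round 3: A 18, D 7, E 13. D eliminated.
Round 4: A 25, E 13. A has a majority (≥20).

A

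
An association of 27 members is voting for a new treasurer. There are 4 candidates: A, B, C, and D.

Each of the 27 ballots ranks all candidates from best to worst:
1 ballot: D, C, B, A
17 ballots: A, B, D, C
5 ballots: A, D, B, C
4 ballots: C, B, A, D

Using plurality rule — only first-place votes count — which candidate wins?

A

First-place votes: A 22, B 0, C 4, D 1.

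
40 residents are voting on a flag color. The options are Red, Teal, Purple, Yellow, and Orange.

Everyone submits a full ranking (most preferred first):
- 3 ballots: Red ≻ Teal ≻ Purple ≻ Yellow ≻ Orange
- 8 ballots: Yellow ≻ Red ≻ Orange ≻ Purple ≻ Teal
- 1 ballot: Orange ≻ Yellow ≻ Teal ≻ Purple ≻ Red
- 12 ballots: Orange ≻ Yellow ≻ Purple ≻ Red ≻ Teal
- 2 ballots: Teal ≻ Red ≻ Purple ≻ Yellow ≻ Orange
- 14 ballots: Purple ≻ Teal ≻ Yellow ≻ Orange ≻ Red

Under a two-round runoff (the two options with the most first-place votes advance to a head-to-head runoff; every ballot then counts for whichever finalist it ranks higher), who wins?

Orange

Round 1 first-place votes: Red 3, Teal 2, Purple 14, Yellow 8, Orange 13. Purple and Orange advance.
Runoff: Purple is ranked above Orange on 19 ballots, Orange above Purple on 21.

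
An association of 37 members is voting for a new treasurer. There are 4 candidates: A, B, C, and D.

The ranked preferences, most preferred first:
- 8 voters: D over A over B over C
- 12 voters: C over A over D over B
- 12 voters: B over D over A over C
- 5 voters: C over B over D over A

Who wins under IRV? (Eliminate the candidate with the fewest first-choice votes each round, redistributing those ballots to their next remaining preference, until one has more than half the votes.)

B

Round 1: A 0, B 12, C 17, D 8. A eliminated.
Round 2: B 12, C 17, D 8. D eliminated.
Round 3: B 20, C 17. B has a majority (≥19).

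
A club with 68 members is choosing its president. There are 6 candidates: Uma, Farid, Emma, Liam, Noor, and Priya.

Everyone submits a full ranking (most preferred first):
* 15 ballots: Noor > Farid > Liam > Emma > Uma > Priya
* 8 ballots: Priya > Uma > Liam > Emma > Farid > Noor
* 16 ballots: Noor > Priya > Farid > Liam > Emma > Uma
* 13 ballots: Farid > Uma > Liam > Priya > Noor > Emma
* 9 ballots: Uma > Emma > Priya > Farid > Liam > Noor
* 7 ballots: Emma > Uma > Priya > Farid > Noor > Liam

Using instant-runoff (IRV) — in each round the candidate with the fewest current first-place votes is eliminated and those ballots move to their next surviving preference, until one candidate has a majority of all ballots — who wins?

Uma

Round 1: Uma 9, Farid 13, Emma 7, Liam 0, Noor 31, Priya 8. Liam eliminated.
Round 2: Uma 9, Farid 13, Emma 7, Noor 31, Priya 8. Emma eliminated.
Round 3: Uma 16, Farid 13, Noor 31, Priya 8. Priya eliminated.
Round 4: Uma 24, Farid 13, Noor 31. Farid eliminated.
Round 5: Uma 37, Noor 31. Uma has a majority (≥35).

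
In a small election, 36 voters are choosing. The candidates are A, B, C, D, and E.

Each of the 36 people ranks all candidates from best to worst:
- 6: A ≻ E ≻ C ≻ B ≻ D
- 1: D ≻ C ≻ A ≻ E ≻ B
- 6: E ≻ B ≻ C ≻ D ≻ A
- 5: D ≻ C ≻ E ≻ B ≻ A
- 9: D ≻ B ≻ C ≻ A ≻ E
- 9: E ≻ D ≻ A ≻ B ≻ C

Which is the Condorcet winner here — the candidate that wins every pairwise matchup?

E

E vs A: 20–16
E vs B: 27–9
E vs C: 21–15
E vs D: 21–15
E beats every other candidate.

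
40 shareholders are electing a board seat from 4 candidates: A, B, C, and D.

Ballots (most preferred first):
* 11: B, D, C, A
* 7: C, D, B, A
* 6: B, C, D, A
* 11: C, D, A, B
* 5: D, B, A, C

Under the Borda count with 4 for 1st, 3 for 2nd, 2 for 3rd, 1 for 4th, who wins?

A: 11×1 + 7×1 + 6×1 + 11×2 + 5×2 = 56
B: 11×4 + 7×2 + 6×4 + 11×1 + 5×3 = 108
C: 11×2 + 7×4 + 6×3 + 11×4 + 5×1 = 117
D: 11×3 + 7×3 + 6×2 + 11×3 + 5×4 = 119

D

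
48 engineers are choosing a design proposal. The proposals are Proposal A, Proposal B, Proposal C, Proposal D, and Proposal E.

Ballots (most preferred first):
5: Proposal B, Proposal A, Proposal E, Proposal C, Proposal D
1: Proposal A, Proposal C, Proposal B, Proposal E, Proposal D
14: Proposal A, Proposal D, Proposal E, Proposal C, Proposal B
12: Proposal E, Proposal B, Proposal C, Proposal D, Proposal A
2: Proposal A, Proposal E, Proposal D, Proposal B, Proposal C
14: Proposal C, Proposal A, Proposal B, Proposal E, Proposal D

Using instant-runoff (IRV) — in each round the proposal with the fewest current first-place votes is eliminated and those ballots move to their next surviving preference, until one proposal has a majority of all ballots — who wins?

Round 1: Proposal A 17, Proposal B 5, Proposal C 14, Proposal D 0, Proposal E 12. Proposal D eliminated.
Round 2: Proposal A 17, Proposal B 5, Proposal C 14, Proposal E 12. Proposal B eliminated.
Round 3: Proposal A 22, Proposal C 14, Proposal E 12. Proposal E eliminated.
Round 4: Proposal A 22, Proposal C 26. Proposal C has a majority (≥25).

Proposal C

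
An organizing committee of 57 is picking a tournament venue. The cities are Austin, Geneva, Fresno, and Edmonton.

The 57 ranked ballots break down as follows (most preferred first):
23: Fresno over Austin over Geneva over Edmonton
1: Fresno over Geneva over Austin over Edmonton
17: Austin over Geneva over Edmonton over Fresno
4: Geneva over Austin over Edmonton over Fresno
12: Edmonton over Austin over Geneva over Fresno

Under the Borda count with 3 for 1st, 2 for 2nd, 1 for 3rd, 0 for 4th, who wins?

Austin: 23×2 + 1×1 + 17×3 + 4×2 + 12×2 = 130
Geneva: 23×1 + 1×2 + 17×2 + 4×3 + 12×1 = 83
Fresno: 23×3 + 1×3 + 17×0 + 4×0 + 12×0 = 72
Edmonton: 23×0 + 1×0 + 17×1 + 4×1 + 12×3 = 57

Austin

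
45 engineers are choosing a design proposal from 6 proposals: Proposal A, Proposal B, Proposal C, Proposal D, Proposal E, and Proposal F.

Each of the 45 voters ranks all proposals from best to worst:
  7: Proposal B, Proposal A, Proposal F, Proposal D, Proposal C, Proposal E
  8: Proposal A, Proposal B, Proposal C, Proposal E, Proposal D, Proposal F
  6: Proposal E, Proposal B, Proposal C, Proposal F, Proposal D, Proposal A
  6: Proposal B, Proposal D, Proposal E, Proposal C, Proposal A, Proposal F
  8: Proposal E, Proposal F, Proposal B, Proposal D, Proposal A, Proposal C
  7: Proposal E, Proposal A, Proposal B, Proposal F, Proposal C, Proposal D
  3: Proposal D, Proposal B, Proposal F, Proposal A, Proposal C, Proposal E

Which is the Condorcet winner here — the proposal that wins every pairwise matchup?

Proposal B vs Proposal A: 30–15
Proposal B vs Proposal C: 45–0
Proposal B vs Proposal D: 42–3
Proposal B vs Proposal E: 24–21
Proposal B vs Proposal F: 37–8
Proposal B beats every other proposal.

Proposal B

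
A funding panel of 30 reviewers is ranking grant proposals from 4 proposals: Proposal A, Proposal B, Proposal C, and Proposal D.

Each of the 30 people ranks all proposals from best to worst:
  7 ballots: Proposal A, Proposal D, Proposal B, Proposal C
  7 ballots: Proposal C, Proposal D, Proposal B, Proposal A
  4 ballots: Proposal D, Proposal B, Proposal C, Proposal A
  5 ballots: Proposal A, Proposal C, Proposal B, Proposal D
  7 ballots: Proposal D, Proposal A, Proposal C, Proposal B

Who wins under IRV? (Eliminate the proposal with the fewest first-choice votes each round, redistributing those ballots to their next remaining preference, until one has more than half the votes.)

Proposal D

Round 1: Proposal A 12, Proposal B 0, Proposal C 7, Proposal D 11. Proposal B eliminated.
Round 2: Proposal A 12, Proposal C 7, Proposal D 11. Proposal C eliminated.
Round 3: Proposal A 12, Proposal D 18. Proposal D has a majority (≥16).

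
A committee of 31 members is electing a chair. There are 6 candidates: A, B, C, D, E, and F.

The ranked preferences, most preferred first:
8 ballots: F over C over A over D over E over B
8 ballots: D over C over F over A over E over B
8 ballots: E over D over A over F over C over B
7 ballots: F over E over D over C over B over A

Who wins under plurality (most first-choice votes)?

First-place votes: A 0, B 0, C 0, D 8, E 8, F 15.

F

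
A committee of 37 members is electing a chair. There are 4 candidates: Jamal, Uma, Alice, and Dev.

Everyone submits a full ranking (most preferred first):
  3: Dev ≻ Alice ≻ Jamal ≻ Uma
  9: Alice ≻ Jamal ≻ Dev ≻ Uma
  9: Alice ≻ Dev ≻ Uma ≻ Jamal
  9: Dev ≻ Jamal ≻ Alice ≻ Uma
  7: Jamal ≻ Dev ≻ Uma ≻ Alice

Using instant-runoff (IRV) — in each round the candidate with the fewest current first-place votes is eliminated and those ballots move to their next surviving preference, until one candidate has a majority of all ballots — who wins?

Dev

Round 1: Jamal 7, Uma 0, Alice 18, Dev 12. Uma eliminated.
Round 2: Jamal 7, Alice 18, Dev 12. Jamal eliminated.
Round 3: Alice 18, Dev 19. Dev has a majority (≥19).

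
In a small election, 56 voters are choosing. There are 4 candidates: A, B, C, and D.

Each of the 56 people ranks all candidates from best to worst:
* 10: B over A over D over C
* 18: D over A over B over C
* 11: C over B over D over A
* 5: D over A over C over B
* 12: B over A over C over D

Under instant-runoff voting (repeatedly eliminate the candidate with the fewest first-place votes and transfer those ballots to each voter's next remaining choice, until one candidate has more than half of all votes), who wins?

Round 1: A 0, B 22, C 11, D 23. A eliminated.
Round 2: B 22, C 11, D 23. C eliminated.
Round 3: B 33, D 23. B has a majority (≥29).

B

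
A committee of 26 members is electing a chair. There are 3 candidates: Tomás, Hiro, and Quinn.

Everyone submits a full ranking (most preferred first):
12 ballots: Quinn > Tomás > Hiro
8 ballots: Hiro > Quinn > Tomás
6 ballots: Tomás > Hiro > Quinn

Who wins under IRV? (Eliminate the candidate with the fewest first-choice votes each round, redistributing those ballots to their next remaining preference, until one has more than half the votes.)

Round 1: Tomás 6, Hiro 8, Quinn 12. Tomás eliminated.
Round 2: Hiro 14, Quinn 12. Hiro has a majority (≥14).

Hiro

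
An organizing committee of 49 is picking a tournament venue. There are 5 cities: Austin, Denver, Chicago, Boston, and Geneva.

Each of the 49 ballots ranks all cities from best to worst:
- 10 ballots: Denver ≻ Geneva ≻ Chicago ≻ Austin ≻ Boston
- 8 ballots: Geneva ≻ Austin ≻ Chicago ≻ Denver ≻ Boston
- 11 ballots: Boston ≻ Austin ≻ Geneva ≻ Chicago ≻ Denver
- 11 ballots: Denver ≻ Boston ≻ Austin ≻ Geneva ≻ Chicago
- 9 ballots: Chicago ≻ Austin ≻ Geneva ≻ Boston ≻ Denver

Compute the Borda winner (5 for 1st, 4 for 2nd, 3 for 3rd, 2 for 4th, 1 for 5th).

Austin: 10×2 + 8×4 + 11×4 + 11×3 + 9×4 = 165
Denver: 10×5 + 8×2 + 11×1 + 11×5 + 9×1 = 141
Chicago: 10×3 + 8×3 + 11×2 + 11×1 + 9×5 = 132
Boston: 10×1 + 8×1 + 11×5 + 11×4 + 9×2 = 135
Geneva: 10×4 + 8×5 + 11×3 + 11×2 + 9×3 = 162

Austin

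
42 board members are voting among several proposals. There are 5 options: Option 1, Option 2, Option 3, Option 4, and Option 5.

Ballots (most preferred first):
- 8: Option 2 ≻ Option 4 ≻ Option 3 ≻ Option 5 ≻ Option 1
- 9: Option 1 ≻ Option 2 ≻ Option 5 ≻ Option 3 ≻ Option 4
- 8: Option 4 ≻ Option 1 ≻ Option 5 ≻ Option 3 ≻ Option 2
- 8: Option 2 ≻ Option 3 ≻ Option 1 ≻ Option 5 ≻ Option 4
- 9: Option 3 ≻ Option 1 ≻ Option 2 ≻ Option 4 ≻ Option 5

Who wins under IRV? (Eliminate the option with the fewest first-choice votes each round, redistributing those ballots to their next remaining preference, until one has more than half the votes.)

Option 1

Round 1: Option 1 9, Option 2 16, Option 3 9, Option 4 8, Option 5 0. Option 5 eliminated.
Round 2: Option 1 9, Option 2 16, Option 3 9, Option 4 8. Option 4 eliminated.
Round 3: Option 1 17, Option 2 16, Option 3 9. Option 3 eliminated.
Round 4: Option 1 26, Option 2 16. Option 1 has a majority (≥22).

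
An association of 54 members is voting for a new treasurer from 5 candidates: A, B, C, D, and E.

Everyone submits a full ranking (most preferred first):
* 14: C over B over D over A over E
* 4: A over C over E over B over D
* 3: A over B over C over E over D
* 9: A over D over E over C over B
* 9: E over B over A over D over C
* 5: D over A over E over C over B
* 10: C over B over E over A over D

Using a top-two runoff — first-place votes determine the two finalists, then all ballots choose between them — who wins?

Round 1 first-place votes: A 16, B 0, C 24, D 5, E 9. C and A advance.
Runoff: C is ranked above A on 24 ballots, A above C on 30.

A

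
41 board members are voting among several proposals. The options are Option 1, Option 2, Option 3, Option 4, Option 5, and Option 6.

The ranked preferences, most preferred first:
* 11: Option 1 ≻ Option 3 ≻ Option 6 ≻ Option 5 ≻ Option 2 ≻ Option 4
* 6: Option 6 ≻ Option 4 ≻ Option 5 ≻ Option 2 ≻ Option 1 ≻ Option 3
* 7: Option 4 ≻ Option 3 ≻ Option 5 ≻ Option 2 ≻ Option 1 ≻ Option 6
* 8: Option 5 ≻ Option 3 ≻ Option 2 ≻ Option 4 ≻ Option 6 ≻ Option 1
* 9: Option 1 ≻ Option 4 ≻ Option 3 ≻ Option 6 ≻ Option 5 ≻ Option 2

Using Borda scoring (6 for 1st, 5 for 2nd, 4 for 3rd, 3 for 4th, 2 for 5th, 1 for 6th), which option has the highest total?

Option 3

Option 1: 11×6 + 6×2 + 7×2 + 8×1 + 9×6 = 154
Option 2: 11×2 + 6×3 + 7×3 + 8×4 + 9×1 = 102
Option 3: 11×5 + 6×1 + 7×5 + 8×5 + 9×4 = 172
Option 4: 11×1 + 6×5 + 7×6 + 8×3 + 9×5 = 152
Option 5: 11×3 + 6×4 + 7×4 + 8×6 + 9×2 = 151
Option 6: 11×4 + 6×6 + 7×1 + 8×2 + 9×3 = 130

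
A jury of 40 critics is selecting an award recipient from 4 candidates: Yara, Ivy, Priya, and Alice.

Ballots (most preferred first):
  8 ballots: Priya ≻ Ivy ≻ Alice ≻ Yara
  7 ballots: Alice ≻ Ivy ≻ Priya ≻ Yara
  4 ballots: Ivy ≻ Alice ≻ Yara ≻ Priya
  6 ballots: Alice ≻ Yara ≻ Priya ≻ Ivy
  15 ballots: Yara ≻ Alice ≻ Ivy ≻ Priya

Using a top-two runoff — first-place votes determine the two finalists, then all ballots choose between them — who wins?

Round 1 first-place votes: Yara 15, Ivy 4, Priya 8, Alice 13. Yara and Alice advance.
Runoff: Yara is ranked above Alice on 15 ballots, Alice above Yara on 25.

Alice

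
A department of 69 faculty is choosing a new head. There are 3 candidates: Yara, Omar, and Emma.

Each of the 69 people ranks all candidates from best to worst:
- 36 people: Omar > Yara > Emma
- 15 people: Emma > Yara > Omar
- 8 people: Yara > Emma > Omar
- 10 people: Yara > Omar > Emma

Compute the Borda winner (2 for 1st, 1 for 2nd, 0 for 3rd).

Yara

Yara: 36×1 + 15×1 + 8×2 + 10×2 = 87
Omar: 36×2 + 15×0 + 8×0 + 10×1 = 82
Emma: 36×0 + 15×2 + 8×1 + 10×0 = 38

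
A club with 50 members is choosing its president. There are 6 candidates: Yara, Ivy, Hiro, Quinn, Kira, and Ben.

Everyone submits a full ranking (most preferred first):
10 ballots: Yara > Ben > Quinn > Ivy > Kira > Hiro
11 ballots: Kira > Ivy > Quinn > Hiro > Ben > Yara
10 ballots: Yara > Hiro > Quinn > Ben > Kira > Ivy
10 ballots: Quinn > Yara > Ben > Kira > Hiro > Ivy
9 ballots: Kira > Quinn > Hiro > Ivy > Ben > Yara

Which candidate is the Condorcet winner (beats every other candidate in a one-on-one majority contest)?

Quinn

Quinn vs Yara: 30–20
Quinn vs Ivy: 39–11
Quinn vs Hiro: 40–10
Quinn vs Kira: 30–20
Quinn vs Ben: 40–10
Quinn beats every other candidate.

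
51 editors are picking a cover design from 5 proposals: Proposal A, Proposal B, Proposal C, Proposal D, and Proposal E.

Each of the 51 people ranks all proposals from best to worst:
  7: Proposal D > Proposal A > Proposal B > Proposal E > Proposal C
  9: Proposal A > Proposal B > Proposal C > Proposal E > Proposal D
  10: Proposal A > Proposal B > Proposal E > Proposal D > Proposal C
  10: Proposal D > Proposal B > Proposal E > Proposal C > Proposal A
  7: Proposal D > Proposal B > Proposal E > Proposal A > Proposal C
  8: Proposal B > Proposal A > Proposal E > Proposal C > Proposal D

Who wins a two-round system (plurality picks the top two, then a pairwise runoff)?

Proposal A

Round 1 first-place votes: Proposal A 19, Proposal B 8, Proposal C 0, Proposal D 24, Proposal E 0. Proposal D and Proposal A advance.
Runoff: Proposal D is ranked above Proposal A on 24 ballots, Proposal A above Proposal D on 27.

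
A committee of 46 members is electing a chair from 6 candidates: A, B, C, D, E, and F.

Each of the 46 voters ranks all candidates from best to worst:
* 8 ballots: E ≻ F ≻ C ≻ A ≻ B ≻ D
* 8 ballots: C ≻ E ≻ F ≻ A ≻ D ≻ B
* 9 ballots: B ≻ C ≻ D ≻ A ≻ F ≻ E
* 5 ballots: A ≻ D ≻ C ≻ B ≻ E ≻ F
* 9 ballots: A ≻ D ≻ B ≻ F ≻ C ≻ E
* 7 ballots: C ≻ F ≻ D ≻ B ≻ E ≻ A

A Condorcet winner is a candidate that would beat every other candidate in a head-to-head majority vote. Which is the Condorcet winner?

C

C vs A: 32–14
C vs B: 28–18
C vs D: 32–14
C vs E: 38–8
C vs F: 29–17
C beats every other candidate.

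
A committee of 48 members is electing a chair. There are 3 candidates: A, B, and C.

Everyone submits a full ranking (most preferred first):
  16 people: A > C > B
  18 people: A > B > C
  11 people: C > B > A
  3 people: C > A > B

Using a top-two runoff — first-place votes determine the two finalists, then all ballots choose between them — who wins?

A

Round 1 first-place votes: A 34, B 0, C 14. A and C advance.
Runoff: A is ranked above C on 34 ballots, C above A on 14.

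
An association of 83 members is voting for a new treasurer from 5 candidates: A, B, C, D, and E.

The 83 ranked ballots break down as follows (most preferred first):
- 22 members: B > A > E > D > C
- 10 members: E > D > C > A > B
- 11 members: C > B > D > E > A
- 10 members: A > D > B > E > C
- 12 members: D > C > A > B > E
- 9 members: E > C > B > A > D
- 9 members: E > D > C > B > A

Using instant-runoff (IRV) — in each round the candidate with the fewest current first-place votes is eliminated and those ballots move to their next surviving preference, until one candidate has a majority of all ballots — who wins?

B

Round 1: A 10, B 22, C 11, D 12, E 28. A eliminated.
Round 2: B 22, C 11, D 22, E 28. C eliminated.
Round 3: B 33, D 22, E 28. D eliminated.
Round 4: B 55, E 28. B has a majority (≥42).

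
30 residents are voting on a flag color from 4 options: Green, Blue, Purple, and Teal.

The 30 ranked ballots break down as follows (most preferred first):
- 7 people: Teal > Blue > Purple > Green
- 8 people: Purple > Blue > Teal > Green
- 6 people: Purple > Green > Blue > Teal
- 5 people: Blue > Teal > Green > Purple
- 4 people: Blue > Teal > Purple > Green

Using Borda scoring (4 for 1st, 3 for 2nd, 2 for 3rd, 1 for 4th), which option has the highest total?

Blue

Green: 7×1 + 8×1 + 6×3 + 5×2 + 4×1 = 47
Blue: 7×3 + 8×3 + 6×2 + 5×4 + 4×4 = 93
Purple: 7×2 + 8×4 + 6×4 + 5×1 + 4×2 = 83
Teal: 7×4 + 8×2 + 6×1 + 5×3 + 4×3 = 77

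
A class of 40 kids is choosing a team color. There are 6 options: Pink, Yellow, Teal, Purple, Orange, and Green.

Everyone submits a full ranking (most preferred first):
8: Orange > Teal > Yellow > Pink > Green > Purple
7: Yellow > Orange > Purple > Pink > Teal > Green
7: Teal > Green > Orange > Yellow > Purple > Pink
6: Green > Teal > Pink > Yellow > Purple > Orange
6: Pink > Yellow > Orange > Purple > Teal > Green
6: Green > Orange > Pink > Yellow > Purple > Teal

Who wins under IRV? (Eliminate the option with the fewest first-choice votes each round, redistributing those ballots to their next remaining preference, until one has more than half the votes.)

Round 1: Pink 6, Yellow 7, Teal 7, Purple 0, Orange 8, Green 12. Purple eliminated.
Round 2: Pink 6, Yellow 7, Teal 7, Orange 8, Green 12. Pink eliminated.
Round 3: Yellow 13, Teal 7, Orange 8, Green 12. Teal eliminated.
Round 4: Yellow 13, Orange 8, Green 19. Orange eliminated.
Round 5: Yellow 21, Green 19. Yellow has a majority (≥21).

Yellow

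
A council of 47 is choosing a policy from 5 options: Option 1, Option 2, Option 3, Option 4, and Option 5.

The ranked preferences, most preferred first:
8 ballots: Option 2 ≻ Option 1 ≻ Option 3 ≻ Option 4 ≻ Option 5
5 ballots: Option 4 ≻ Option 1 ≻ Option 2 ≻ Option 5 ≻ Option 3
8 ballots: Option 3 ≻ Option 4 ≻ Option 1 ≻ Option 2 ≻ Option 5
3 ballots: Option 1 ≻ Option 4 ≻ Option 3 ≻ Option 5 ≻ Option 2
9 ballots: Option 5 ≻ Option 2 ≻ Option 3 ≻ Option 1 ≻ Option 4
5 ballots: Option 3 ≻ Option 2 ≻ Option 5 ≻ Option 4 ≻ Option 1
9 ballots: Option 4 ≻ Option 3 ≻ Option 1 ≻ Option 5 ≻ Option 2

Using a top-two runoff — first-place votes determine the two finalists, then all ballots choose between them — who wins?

Option 3

Round 1 first-place votes: Option 1 3, Option 2 8, Option 3 13, Option 4 14, Option 5 9. Option 4 and Option 3 advance.
Runoff: Option 4 is ranked above Option 3 on 17 ballots, Option 3 above Option 4 on 30.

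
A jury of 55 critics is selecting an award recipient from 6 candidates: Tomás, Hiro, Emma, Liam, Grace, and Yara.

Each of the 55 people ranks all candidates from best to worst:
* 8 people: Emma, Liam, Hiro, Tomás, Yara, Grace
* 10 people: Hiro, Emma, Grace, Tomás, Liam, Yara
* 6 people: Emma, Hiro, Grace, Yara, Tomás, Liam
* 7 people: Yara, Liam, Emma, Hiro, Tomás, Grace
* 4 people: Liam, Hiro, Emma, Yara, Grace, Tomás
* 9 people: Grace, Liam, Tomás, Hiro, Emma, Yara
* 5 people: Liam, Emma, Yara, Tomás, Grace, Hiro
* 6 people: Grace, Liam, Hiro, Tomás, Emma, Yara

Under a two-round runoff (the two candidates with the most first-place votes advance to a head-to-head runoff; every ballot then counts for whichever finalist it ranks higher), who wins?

Emma

Round 1 first-place votes: Tomás 0, Hiro 10, Emma 14, Liam 9, Grace 15, Yara 7. Grace and Emma advance.
Runoff: Grace is ranked above Emma on 15 ballots, Emma above Grace on 40.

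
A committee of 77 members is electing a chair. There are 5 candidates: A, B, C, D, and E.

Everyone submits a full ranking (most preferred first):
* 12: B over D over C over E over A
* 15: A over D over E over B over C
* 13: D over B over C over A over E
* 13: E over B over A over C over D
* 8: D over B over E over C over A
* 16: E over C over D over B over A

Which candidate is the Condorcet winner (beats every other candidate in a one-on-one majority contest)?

D

D vs A: 49–28
D vs B: 52–25
D vs C: 48–29
D vs E: 48–29
D beats every other candidate.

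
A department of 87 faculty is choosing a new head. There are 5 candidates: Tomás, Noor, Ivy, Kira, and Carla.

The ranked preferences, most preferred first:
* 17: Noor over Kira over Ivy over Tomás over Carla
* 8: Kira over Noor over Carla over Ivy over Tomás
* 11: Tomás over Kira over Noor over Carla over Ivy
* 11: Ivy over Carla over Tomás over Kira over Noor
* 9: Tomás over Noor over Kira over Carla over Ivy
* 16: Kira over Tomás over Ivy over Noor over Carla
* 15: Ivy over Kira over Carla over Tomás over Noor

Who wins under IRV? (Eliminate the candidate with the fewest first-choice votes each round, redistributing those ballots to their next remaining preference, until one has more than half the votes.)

Kira

Round 1: Tomás 20, Noor 17, Ivy 26, Kira 24, Carla 0. Carla eliminated.
Round 2: Tomás 20, Noor 17, Ivy 26, Kira 24. Noor eliminated.
Round 3: Tomás 20, Ivy 26, Kira 41. Tomás eliminated.
Round 4: Ivy 26, Kira 61. Kira has a majority (≥44).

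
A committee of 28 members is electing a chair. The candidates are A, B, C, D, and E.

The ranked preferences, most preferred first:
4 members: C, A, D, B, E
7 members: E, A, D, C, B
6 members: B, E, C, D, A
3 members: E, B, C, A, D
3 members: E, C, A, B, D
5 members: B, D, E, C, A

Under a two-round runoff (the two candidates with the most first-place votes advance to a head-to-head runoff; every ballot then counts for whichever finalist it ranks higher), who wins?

Round 1 first-place votes: A 0, B 11, C 4, D 0, E 13. E and B advance.
Runoff: E is ranked above B on 13 ballots, B above E on 15.

B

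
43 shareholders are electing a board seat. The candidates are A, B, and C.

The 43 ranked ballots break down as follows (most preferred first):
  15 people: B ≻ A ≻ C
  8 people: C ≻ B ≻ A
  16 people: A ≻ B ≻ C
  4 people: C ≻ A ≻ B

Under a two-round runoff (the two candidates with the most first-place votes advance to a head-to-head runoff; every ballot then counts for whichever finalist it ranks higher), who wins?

Round 1 first-place votes: A 16, B 15, C 12. A and B advance.
Runoff: A is ranked above B on 20 ballots, B above A on 23.

B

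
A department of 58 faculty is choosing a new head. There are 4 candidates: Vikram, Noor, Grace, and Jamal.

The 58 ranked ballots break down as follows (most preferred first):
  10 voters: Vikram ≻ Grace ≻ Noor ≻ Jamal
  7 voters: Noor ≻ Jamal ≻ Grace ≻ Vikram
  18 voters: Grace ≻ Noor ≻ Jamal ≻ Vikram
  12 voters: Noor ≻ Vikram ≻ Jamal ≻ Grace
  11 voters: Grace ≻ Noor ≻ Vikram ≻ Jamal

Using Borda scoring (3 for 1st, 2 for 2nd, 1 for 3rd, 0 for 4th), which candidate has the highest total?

Vikram: 10×3 + 7×0 + 18×0 + 12×2 + 11×1 = 65
Noor: 10×1 + 7×3 + 18×2 + 12×3 + 11×2 = 125
Grace: 10×2 + 7×1 + 18×3 + 12×0 + 11×3 = 114
Jamal: 10×0 + 7×2 + 18×1 + 12×1 + 11×0 = 44

Noor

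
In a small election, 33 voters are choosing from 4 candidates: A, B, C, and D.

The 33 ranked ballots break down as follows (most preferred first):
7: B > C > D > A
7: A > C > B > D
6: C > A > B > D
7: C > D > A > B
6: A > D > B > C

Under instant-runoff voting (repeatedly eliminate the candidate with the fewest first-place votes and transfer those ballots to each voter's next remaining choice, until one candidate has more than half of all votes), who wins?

Round 1: A 13, B 7, C 13, D 0. D eliminated.
Round 2: A 13, B 7, C 13. B eliminated.
Round 3: A 13, C 20. C has a majority (≥17).

C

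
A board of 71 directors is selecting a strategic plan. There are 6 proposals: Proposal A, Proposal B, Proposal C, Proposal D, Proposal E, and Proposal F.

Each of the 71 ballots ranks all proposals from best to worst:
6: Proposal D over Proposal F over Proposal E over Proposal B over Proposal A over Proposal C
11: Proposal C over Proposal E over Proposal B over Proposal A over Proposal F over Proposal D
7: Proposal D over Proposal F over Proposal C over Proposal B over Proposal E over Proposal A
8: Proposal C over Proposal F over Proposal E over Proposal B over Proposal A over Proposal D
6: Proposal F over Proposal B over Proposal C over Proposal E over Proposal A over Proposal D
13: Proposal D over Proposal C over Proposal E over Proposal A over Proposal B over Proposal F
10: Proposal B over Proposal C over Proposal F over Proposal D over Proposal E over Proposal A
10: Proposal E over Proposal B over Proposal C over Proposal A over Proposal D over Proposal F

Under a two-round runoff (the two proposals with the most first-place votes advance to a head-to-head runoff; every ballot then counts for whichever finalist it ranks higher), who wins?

Round 1 first-place votes: Proposal A 0, Proposal B 10, Proposal C 19, Proposal D 26, Proposal E 10, Proposal F 6. Proposal D and Proposal C advance.
Runoff: Proposal D is ranked above Proposal C on 26 ballots, Proposal C above Proposal D on 45.

Proposal C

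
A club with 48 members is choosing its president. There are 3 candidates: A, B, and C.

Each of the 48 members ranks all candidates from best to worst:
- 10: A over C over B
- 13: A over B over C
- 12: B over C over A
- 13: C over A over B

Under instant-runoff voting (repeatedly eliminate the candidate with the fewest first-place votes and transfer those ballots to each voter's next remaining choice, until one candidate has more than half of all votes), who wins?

Round 1: A 23, B 12, C 13. B eliminated.
Round 2: A 23, C 25. C has a majority (≥25).

C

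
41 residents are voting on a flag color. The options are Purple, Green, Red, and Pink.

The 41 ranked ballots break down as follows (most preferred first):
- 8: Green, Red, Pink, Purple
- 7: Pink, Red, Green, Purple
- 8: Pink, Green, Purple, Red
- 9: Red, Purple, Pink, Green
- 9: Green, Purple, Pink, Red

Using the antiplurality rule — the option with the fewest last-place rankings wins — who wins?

Last-place votes: Purple 15, Green 9, Red 17, Pink 0.

Pink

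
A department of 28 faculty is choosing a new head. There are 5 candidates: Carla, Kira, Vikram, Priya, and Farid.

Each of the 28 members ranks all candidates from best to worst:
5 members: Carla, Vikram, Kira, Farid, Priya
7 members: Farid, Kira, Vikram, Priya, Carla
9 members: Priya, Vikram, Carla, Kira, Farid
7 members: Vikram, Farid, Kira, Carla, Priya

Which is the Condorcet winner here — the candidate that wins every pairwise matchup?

Vikram vs Carla: 23–5
Vikram vs Kira: 21–7
Vikram vs Priya: 19–9
Vikram vs Farid: 21–7
Vikram beats every other candidate.

Vikram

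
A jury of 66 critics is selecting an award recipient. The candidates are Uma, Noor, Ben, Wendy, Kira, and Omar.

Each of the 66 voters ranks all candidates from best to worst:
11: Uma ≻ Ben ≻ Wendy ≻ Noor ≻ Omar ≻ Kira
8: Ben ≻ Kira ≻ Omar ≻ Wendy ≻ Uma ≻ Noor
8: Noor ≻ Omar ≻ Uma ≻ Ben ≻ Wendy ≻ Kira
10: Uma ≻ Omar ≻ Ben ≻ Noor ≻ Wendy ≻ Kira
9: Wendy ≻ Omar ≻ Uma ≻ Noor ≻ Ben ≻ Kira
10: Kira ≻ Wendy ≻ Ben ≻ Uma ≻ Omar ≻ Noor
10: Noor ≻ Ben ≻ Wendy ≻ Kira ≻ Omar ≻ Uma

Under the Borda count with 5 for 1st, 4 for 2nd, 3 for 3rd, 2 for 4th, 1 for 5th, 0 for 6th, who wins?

Uma: 11×5 + 8×1 + 8×3 + 10×5 + 9×3 + 10×2 + 10×0 = 184
Noor: 11×2 + 8×0 + 8×5 + 10×2 + 9×2 + 10×0 + 10×5 = 150
Ben: 11×4 + 8×5 + 8×2 + 10×3 + 9×1 + 10×3 + 10×4 = 209
Wendy: 11×3 + 8×2 + 8×1 + 10×1 + 9×5 + 10×4 + 10×3 = 182
Kira: 11×0 + 8×4 + 8×0 + 10×0 + 9×0 + 10×5 + 10×2 = 102
Omar: 11×1 + 8×3 + 8×4 + 10×4 + 9×4 + 10×1 + 10×1 = 163

Ben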